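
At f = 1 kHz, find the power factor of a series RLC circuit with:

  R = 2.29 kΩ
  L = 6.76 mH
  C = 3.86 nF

Step 1 — Angular frequency: ω = 2π·f = 2π·1000 = 6283 rad/s.
Step 2 — Component impedances:
  R: Z = R = 2290 Ω
  L: Z = jωL = j·6283·0.00676 = 0 + j42.47 Ω
  C: Z = 1/(jωC) = -j/(ω·C) = 0 - j4.123e+04 Ω
Step 3 — Series combination: Z_total = R + L + C = 2290 - j4.119e+04 Ω = 4.125e+04∠-86.8° Ω.
Step 4 — Power factor: PF = cos(φ) = Re(Z)/|Z| = 2290/41253 = 0.05551.
Step 5 — Type: Im(Z) = -4.119e+04 ⇒ leading (phase φ = -86.8°).

PF = 0.05551 (leading, φ = -86.8°)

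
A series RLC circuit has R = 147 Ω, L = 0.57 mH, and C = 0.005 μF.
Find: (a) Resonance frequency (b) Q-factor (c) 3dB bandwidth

Step 1 — Resonance condition Im(Z)=0 gives ω₀ = 1/√(LC).
Step 2 — ω₀ = 1/√(0.00057·5e-09) = 5.923e+05 rad/s.
Step 3 — f₀ = ω₀/(2π) = 9.428e+04 Hz.
Step 4 — Series Q: Q = ω₀L/R = 5.923e+05·0.00057/147 = 2.297.
Step 5 — 3dB bandwidth: Δω = ω₀/Q = 2.579e+05 rad/s; BW = Δω/(2π) = 4.105e+04 Hz.

(a) f₀ = 9.428e+04 Hz  (b) Q = 2.297  (c) BW = 4.105e+04 Hz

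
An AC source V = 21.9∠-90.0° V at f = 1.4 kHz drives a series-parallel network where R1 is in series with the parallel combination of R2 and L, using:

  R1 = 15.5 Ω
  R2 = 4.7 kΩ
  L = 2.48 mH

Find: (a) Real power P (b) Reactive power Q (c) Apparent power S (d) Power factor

Step 1 — Angular frequency: ω = 2π·f = 2π·1400 = 8796 rad/s.
Step 2 — Component impedances:
  R1: Z = R = 15.5 Ω
  R2: Z = R = 4700 Ω
  L: Z = jωL = j·8796·0.00248 = 0 + j21.82 Ω
Step 3 — Parallel branch: R2 || L = 1/(1/R2 + 1/L) = 0.1013 + j21.81 Ω.
Step 4 — Series with R1: Z_total = R1 + (R2 || L) = 15.6 + j21.81 Ω = 26.82∠54.4° Ω.
Step 5 — Source phasor: V = 21.9∠-90.0° V = 0 - j21.9 V.
Step 6 — Current: I = V / Z = -0.6642 - j0.475 A = 0.8166∠-144.4° A.
Step 7 — Complex power: S = V·I* = 10.4 + j14.55 VA.
Step 8 — Real power: P = Re(S) = 10.4 W.
Step 9 — Reactive power: Q = Im(S) = 14.55 VAR.
Step 10 — Apparent power: |S| = 17.88 VA.
Step 11 — Power factor: PF = P/|S| = 0.5817 (lagging).

(a) P = 10.4 W  (b) Q = 14.55 VAR  (c) S = 17.88 VA  (d) PF = 0.5817 (lagging)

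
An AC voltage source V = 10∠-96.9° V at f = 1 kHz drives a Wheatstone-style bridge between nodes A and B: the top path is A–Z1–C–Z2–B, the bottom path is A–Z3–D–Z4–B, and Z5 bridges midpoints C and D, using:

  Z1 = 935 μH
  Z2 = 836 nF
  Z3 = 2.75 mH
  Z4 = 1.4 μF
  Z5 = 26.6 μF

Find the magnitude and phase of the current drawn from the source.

Step 1 — Angular frequency: ω = 2π·f = 2π·1000 = 6283 rad/s.
Step 2 — Component impedances:
  Z1: Z = jωL = j·6283·0.000935 = 0 + j5.875 Ω
  Z2: Z = 1/(jωC) = -j/(ω·C) = 0 - j190.4 Ω
  Z3: Z = jωL = j·6283·0.00275 = 0 + j17.28 Ω
  Z4: Z = 1/(jωC) = -j/(ω·C) = 0 - j113.7 Ω
  Z5: Z = 1/(jωC) = -j/(ω·C) = 0 - j5.983 Ω
Step 3 — Bridge requires nodal analysis (the Z5 bridge couples midpoints C and D, so the two paths cannot be reduced to a simple series/parallel combination). Setting node B to ground and injecting 1 A at node A, the 3-node admittance system at A, C, D solves to V_A = Z_AB = 0 - j67.88 Ω = 67.88∠-90.0° Ω.
Step 4 — Source phasor: V = 10∠-96.9° V = -1.201 - j9.928 V.
Step 5 — Ohm's law: I = V / Z_total = (-1.201 - j9.928) / (0 - j67.88) = 0.1462 - j0.0177 A.
Step 6 — Convert to polar: |I| = 0.1473 A, ∠I = -6.9°.

I = 0.1473∠-6.9° A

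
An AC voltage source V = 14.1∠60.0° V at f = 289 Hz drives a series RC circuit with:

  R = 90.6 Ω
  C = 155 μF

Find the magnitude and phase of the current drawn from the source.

Step 1 — Angular frequency: ω = 2π·f = 2π·289 = 1816 rad/s.
Step 2 — Component impedances:
  R: Z = R = 90.6 Ω
  C: Z = 1/(jωC) = -j/(ω·C) = 0 - j3.553 Ω
Step 3 — Series combination: Z_total = R + C = 90.6 - j3.553 Ω = 90.67∠-2.2° Ω.
Step 4 — Source phasor: V = 14.1∠60.0° V = 7.05 + j12.21 V.
Step 5 — Ohm's law: I = V / Z_total = (7.05 + j12.21) / (90.6 - j3.553) = 0.07242 + j0.1376 A.
Step 6 — Convert to polar: |I| = 0.1555 A, ∠I = 62.2°.

I = 0.1555∠62.2° A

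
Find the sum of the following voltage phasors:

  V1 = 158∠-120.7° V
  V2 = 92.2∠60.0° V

Step 1 — Convert each phasor to rectangular form:
  V1 = 158·(cos(-120.7°) + j·sin(-120.7°)) = -80.67 - j135.9 V
  V2 = 92.2·(cos(60.0°) + j·sin(60.0°)) = 46.1 + j79.85 V
Step 2 — Sum components: V_total = -34.57 - j56.01 V.
Step 3 — Convert to polar: |V_total| = 65.82 V, ∠V_total = -121.7°.

V_total = 65.82∠-121.7° V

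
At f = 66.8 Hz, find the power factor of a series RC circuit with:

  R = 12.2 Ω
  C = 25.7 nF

Step 1 — Angular frequency: ω = 2π·f = 2π·66.8 = 419.7 rad/s.
Step 2 — Component impedances:
  R: Z = R = 12.2 Ω
  C: Z = 1/(jωC) = -j/(ω·C) = 0 - j9.271e+04 Ω
Step 3 — Series combination: Z_total = R + C = 12.2 - j9.271e+04 Ω = 9.271e+04∠-90.0° Ω.
Step 4 — Power factor: PF = cos(φ) = Re(Z)/|Z| = 12.2/9.271e+04 = 0.0001316.
Step 5 — Type: Im(Z) = -9.271e+04 ⇒ leading (phase φ = -90.0°).

PF = 0.0001316 (leading, φ = -90.0°)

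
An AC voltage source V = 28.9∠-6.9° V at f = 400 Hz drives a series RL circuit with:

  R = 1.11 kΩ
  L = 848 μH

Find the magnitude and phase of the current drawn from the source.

Step 1 — Angular frequency: ω = 2π·f = 2π·400 = 2513 rad/s.
Step 2 — Component impedances:
  R: Z = R = 1110 Ω
  L: Z = jωL = j·2513·0.000848 = 0 + j2.131 Ω
Step 3 — Series combination: Z_total = R + L = 1110 + j2.131 Ω = 1110∠0.1° Ω.
Step 4 — Source phasor: V = 28.9∠-6.9° V = 28.69 - j3.472 V.
Step 5 — Ohm's law: I = V / Z_total = (28.69 - j3.472) / (1110 + j2.131) = 0.02584 - j0.003178 A.
Step 6 — Convert to polar: |I| = 0.02604 A, ∠I = -7.0°.

I = 0.02604∠-7.0° A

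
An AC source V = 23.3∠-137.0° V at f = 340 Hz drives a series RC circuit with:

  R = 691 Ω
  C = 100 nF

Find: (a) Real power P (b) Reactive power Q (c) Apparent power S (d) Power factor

Step 1 — Angular frequency: ω = 2π·f = 2π·340 = 2136 rad/s.
Step 2 — Component impedances:
  R: Z = R = 691 Ω
  C: Z = 1/(jωC) = -j/(ω·C) = 0 - j4681 Ω
Step 3 — Series combination: Z_total = R + C = 691 - j4681 Ω = 4732∠-81.6° Ω.
Step 4 — Source phasor: V = 23.3∠-137.0° V = -17.04 - j15.89 V.
Step 5 — Current: I = V / Z = 0.002796 - j0.004053 A = 0.004924∠-55.4° A.
Step 6 — Complex power: S = V·I* = 0.01676 - j0.1135 VA.
Step 7 — Real power: P = Re(S) = 0.01676 W.
Step 8 — Reactive power: Q = Im(S) = -0.1135 VAR.
Step 9 — Apparent power: |S| = 0.1147 VA.
Step 10 — Power factor: PF = P/|S| = 0.146 (leading).

(a) P = 0.01676 W  (b) Q = -0.1135 VAR  (c) S = 0.1147 VA  (d) PF = 0.146 (leading)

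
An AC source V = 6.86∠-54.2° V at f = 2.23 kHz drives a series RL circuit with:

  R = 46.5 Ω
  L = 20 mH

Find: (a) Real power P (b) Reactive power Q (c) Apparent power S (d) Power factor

Step 1 — Angular frequency: ω = 2π·f = 2π·2230 = 1.401e+04 rad/s.
Step 2 — Component impedances:
  R: Z = R = 46.5 Ω
  L: Z = jωL = j·1.401e+04·0.02 = 0 + j280.2 Ω
Step 3 — Series combination: Z_total = R + L = 46.5 + j280.2 Ω = 284.1∠80.6° Ω.
Step 4 — Source phasor: V = 6.86∠-54.2° V = 4.013 - j5.564 V.
Step 5 — Current: I = V / Z = -0.01701 - j0.01714 A = 0.02415∠-134.8° A.
Step 6 — Complex power: S = V·I* = 0.02712 + j0.1634 VA.
Step 7 — Real power: P = Re(S) = 0.02712 W.
Step 8 — Reactive power: Q = Im(S) = 0.1634 VAR.
Step 9 — Apparent power: |S| = 0.1657 VA.
Step 10 — Power factor: PF = P/|S| = 0.1637 (lagging).

(a) P = 0.02712 W  (b) Q = 0.1634 VAR  (c) S = 0.1657 VA  (d) PF = 0.1637 (lagging)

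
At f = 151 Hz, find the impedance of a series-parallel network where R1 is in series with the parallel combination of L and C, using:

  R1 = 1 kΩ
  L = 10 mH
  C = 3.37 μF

Step 1 — Angular frequency: ω = 2π·f = 2π·151 = 948.8 rad/s.
Step 2 — Component impedances:
  R1: Z = R = 1000 Ω
  L: Z = jωL = j·948.8·0.01 = 0 + j9.488 Ω
  C: Z = 1/(jωC) = -j/(ω·C) = 0 - j312.8 Ω
Step 3 — Parallel branch: L || C = 1/(1/L + 1/C) = 0 + j9.784 Ω.
Step 4 — Series with R1: Z_total = R1 + (L || C) = 1000 + j9.784 Ω = 1000∠0.6° Ω.

Z = 1000 + j9.784 Ω = 1000∠0.6° Ω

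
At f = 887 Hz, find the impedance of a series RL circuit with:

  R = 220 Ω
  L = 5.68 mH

Step 1 — Angular frequency: ω = 2π·f = 2π·887 = 5573 rad/s.
Step 2 — Component impedances:
  R: Z = R = 220 Ω
  L: Z = jωL = j·5573·0.00568 = 0 + j31.66 Ω
Step 3 — Series combination: Z_total = R + L = 220 + j31.66 Ω = 222.3∠8.2° Ω.

Z = 220 + j31.66 Ω = 222.3∠8.2° Ω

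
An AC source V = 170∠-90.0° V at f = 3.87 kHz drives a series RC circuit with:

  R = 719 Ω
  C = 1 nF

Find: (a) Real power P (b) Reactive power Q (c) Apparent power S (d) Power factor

Step 1 — Angular frequency: ω = 2π·f = 2π·3870 = 2.432e+04 rad/s.
Step 2 — Component impedances:
  R: Z = R = 719 Ω
  C: Z = 1/(jωC) = -j/(ω·C) = 0 - j4.113e+04 Ω
Step 3 — Series combination: Z_total = R + C = 719 - j4.113e+04 Ω = 4.113e+04∠-89.0° Ω.
Step 4 — Source phasor: V = 170∠-90.0° V = 0 - j170 V.
Step 5 — Current: I = V / Z = 0.004132 - j7.225e-05 A = 0.004133∠-1.0° A.
Step 6 — Complex power: S = V·I* = 0.01228 - j0.7025 VA.
Step 7 — Real power: P = Re(S) = 0.01228 W.
Step 8 — Reactive power: Q = Im(S) = -0.7025 VAR.
Step 9 — Apparent power: |S| = 0.7026 VA.
Step 10 — Power factor: PF = P/|S| = 0.01748 (leading).

(a) P = 0.01228 W  (b) Q = -0.7025 VAR  (c) S = 0.7026 VA  (d) PF = 0.01748 (leading)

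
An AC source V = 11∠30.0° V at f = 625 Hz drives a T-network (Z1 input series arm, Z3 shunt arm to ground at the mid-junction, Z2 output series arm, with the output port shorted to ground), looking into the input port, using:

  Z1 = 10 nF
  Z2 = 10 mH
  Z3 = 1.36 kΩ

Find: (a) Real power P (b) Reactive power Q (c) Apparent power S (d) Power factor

Step 1 — Angular frequency: ω = 2π·f = 2π·625 = 3927 rad/s.
Step 2 — Component impedances:
  Z1: Z = 1/(jωC) = -j/(ω·C) = 0 - j2.546e+04 Ω
  Z2: Z = jωL = j·3927·0.01 = 0 + j39.27 Ω
  Z3: Z = R = 1360 Ω
Step 3 — With the output port shorted to ground, the output series arm Z2 runs from the junction to ground; the shunt arm Z3 also runs from the junction to ground. They appear in parallel: Z3 || Z2 = 1.133 + j39.24 Ω.
Step 4 — Series with input arm Z1: Z_in = Z1 + (Z3 || Z2) = 1.133 - j2.543e+04 Ω = 2.543e+04∠-90.0° Ω.
Step 5 — Source phasor: V = 11∠30.0° V = 9.526 + j5.5 V.
Step 6 — Current: I = V / Z = -0.0002163 + j0.0003747 A = 0.0004326∠120.0° A.
Step 7 — Complex power: S = V·I* = 2.121e-07 - j0.004759 VA.
Step 8 — Real power: P = Re(S) = 2.121e-07 W.
Step 9 — Reactive power: Q = Im(S) = -0.004759 VAR.
Step 10 — Apparent power: |S| = 0.004759 VA.
Step 11 — Power factor: PF = P/|S| = 4.456e-05 (leading).

(a) P = 2.121e-07 W  (b) Q = -0.004759 VAR  (c) S = 0.004759 VA  (d) PF = 4.456e-05 (leading)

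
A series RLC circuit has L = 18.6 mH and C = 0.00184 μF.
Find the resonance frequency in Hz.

Step 1 — Resonance condition Im(Z)=0 gives ω₀ = 1/√(LC).
Step 2 — ω₀ = 1/√(0.0186·1.84e-09) = 1.709e+05 rad/s.
Step 3 — f₀ = ω₀/(2π) = 2.721e+04 Hz.

f₀ = 2.721e+04 Hz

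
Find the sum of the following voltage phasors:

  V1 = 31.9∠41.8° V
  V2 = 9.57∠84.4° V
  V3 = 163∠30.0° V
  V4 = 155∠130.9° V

Step 1 — Convert each phasor to rectangular form:
  V1 = 31.9·(cos(41.8°) + j·sin(41.8°)) = 23.78 + j21.26 V
  V2 = 9.57·(cos(84.4°) + j·sin(84.4°)) = 0.9339 + j9.524 V
  V3 = 163·(cos(30.0°) + j·sin(30.0°)) = 141.2 + j81.5 V
  V4 = 155·(cos(130.9°) + j·sin(130.9°)) = -101.5 + j117.2 V
Step 2 — Sum components: V_total = 64.39 + j229.4 V.
Step 3 — Convert to polar: |V_total| = 238.3 V, ∠V_total = 74.3°.

V_total = 238.3∠74.3° V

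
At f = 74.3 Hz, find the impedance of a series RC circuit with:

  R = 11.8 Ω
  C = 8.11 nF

Step 1 — Angular frequency: ω = 2π·f = 2π·74.3 = 466.8 rad/s.
Step 2 — Component impedances:
  R: Z = R = 11.8 Ω
  C: Z = 1/(jωC) = -j/(ω·C) = 0 - j2.641e+05 Ω
Step 3 — Series combination: Z_total = R + C = 11.8 - j2.641e+05 Ω = 2.641e+05∠-90.0° Ω.

Z = 11.8 - j2.641e+05 Ω = 2.641e+05∠-90.0° Ω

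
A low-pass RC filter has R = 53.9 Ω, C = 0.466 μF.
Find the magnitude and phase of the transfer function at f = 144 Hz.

Step 1 — Angular frequency: ω = 2π·144 = 904.8 rad/s.
Step 2 — Transfer function: H(jω) = 1/(1 + jωRC).
Step 3 — Denominator: 1 + jωRC = 1 + j·904.8·53.9·4.66e-07 = 1 + j0.02273.
Step 4 — H = 0.9995 - j0.02271.
Step 5 — Magnitude: |H| = 0.9997 (-0.0 dB); phase: φ = -1.3°.

|H| = 0.9997 (-0.0 dB), φ = -1.3°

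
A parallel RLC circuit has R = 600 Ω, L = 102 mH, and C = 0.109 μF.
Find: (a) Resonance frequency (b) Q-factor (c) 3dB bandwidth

Step 1 — Resonance: ω₀ = 1/√(LC) = 1/√(0.102·1.09e-07) = 9484 rad/s.
Step 2 — f₀ = ω₀/(2π) = 1509 Hz.
Step 3 — Parallel Q: Q = R/(ω₀L) = 600/(9484·0.102) = 0.6202.
Step 4 — Bandwidth: Δω = ω₀/Q = 1.529e+04 rad/s; BW = Δω/(2π) = 2434 Hz.

(a) f₀ = 1509 Hz  (b) Q = 0.6202  (c) BW = 2434 Hz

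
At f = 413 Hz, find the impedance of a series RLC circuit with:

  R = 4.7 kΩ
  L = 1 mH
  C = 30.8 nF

Step 1 — Angular frequency: ω = 2π·f = 2π·413 = 2595 rad/s.
Step 2 — Component impedances:
  R: Z = R = 4700 Ω
  L: Z = jωL = j·2595·0.001 = 0 + j2.595 Ω
  C: Z = 1/(jωC) = -j/(ω·C) = 0 - j1.251e+04 Ω
Step 3 — Series combination: Z_total = R + L + C = 4700 - j1.251e+04 Ω = 1.336e+04∠-69.4° Ω.

Z = 4700 - j1.251e+04 Ω = 1.336e+04∠-69.4° Ω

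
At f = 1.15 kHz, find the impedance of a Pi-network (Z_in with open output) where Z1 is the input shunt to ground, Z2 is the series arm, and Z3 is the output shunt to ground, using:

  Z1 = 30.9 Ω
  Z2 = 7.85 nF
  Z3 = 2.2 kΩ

Step 1 — Angular frequency: ω = 2π·f = 2π·1150 = 7226 rad/s.
Step 2 — Component impedances:
  Z1: Z = R = 30.9 Ω
  Z2: Z = 1/(jωC) = -j/(ω·C) = 0 - j1.763e+04 Ω
  Z3: Z = R = 2200 Ω
Step 3 — With open output, the series arm Z2 and the output shunt Z3 appear in series to ground: Z2 + Z3 = 2200 - j1.763e+04 Ω.
Step 4 — Parallel with input shunt Z1: Z_in = Z1 || (Z2 + Z3) = 30.89 - j0.0533 Ω = 30.89∠-0.1° Ω.

Z = 30.89 - j0.0533 Ω = 30.89∠-0.1° Ω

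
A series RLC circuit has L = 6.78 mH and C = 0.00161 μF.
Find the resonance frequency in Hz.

Step 1 — Resonance condition Im(Z)=0 gives ω₀ = 1/√(LC).
Step 2 — ω₀ = 1/√(0.00678·1.61e-09) = 3.027e+05 rad/s.
Step 3 — f₀ = ω₀/(2π) = 4.817e+04 Hz.

f₀ = 4.817e+04 Hz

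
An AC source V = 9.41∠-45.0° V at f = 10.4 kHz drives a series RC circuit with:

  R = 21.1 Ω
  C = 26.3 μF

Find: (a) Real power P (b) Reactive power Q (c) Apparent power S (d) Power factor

Step 1 — Angular frequency: ω = 2π·f = 2π·1.04e+04 = 6.535e+04 rad/s.
Step 2 — Component impedances:
  R: Z = R = 21.1 Ω
  C: Z = 1/(jωC) = -j/(ω·C) = 0 - j0.5819 Ω
Step 3 — Series combination: Z_total = R + C = 21.1 - j0.5819 Ω = 21.11∠-1.6° Ω.
Step 4 — Source phasor: V = 9.41∠-45.0° V = 6.654 - j6.654 V.
Step 5 — Current: I = V / Z = 0.3238 - j0.3064 A = 0.4458∠-43.4° A.
Step 6 — Complex power: S = V·I* = 4.193 - j0.1156 VA.
Step 7 — Real power: P = Re(S) = 4.193 W.
Step 8 — Reactive power: Q = Im(S) = -0.1156 VAR.
Step 9 — Apparent power: |S| = 4.195 VA.
Step 10 — Power factor: PF = P/|S| = 0.9996 (leading).

(a) P = 4.193 W  (b) Q = -0.1156 VAR  (c) S = 4.195 VA  (d) PF = 0.9996 (leading)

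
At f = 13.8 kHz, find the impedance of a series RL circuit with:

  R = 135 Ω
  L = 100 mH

Step 1 — Angular frequency: ω = 2π·f = 2π·1.38e+04 = 8.671e+04 rad/s.
Step 2 — Component impedances:
  R: Z = R = 135 Ω
  L: Z = jωL = j·8.671e+04·0.1 = 0 + j8671 Ω
Step 3 — Series combination: Z_total = R + L = 135 + j8671 Ω = 8672∠89.1° Ω.

Z = 135 + j8671 Ω = 8672∠89.1° Ω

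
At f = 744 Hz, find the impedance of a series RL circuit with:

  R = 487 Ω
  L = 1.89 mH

Step 1 — Angular frequency: ω = 2π·f = 2π·744 = 4675 rad/s.
Step 2 — Component impedances:
  R: Z = R = 487 Ω
  L: Z = jωL = j·4675·0.00189 = 0 + j8.835 Ω
Step 3 — Series combination: Z_total = R + L = 487 + j8.835 Ω = 487.1∠1.0° Ω.

Z = 487 + j8.835 Ω = 487.1∠1.0° Ω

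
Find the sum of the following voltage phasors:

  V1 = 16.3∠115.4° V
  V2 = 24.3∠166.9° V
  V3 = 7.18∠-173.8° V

Step 1 — Convert each phasor to rectangular form:
  V1 = 16.3·(cos(115.4°) + j·sin(115.4°)) = -6.992 + j14.72 V
  V2 = 24.3·(cos(166.9°) + j·sin(166.9°)) = -23.67 + j5.508 V
  V3 = 7.18·(cos(-173.8°) + j·sin(-173.8°)) = -7.138 - j0.7754 V
Step 2 — Sum components: V_total = -37.8 + j19.46 V.
Step 3 — Convert to polar: |V_total| = 42.51 V, ∠V_total = 152.8°.

V_total = 42.51∠152.8° V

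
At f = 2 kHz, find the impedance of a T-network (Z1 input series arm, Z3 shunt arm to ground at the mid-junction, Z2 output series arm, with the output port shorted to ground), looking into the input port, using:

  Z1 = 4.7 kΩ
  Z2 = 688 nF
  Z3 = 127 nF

Step 1 — Angular frequency: ω = 2π·f = 2π·2000 = 1.257e+04 rad/s.
Step 2 — Component impedances:
  Z1: Z = R = 4700 Ω
  Z2: Z = 1/(jωC) = -j/(ω·C) = 0 - j115.7 Ω
  Z3: Z = 1/(jωC) = -j/(ω·C) = 0 - j626.6 Ω
Step 3 — With the output port shorted to ground, the output series arm Z2 runs from the junction to ground; the shunt arm Z3 also runs from the junction to ground. They appear in parallel: Z3 || Z2 = 0 - j97.64 Ω.
Step 4 — Series with input arm Z1: Z_in = Z1 + (Z3 || Z2) = 4700 - j97.64 Ω = 4701∠-1.2° Ω.

Z = 4700 - j97.64 Ω = 4701∠-1.2° Ω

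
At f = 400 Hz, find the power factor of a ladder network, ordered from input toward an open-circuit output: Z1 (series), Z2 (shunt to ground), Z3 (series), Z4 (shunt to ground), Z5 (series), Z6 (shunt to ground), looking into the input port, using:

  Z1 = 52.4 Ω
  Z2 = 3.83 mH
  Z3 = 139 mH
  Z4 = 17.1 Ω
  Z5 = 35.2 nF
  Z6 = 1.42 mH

Step 1 — Angular frequency: ω = 2π·f = 2π·400 = 2513 rad/s.
Step 2 — Component impedances:
  Z1: Z = R = 52.4 Ω
  Z2: Z = jωL = j·2513·0.00383 = 0 + j9.626 Ω
  Z3: Z = jωL = j·2513·0.139 = 0 + j349.3 Ω
  Z4: Z = R = 17.1 Ω
  Z5: Z = 1/(jωC) = -j/(ω·C) = 0 - j1.13e+04 Ω
  Z6: Z = jωL = j·2513·0.00142 = 0 + j3.569 Ω
Step 3 — Ladder network (open output): work backward from the far end, alternating series and parallel combinations. Z_in = 52.41 + j9.368 Ω = 53.24∠10.1° Ω.
Step 4 — Power factor: PF = cos(φ) = Re(Z)/|Z| = 52.41/53.24 = 0.9844.
Step 5 — Type: Im(Z) = 9.368 ⇒ lagging (phase φ = 10.1°).

PF = 0.9844 (lagging, φ = 10.1°)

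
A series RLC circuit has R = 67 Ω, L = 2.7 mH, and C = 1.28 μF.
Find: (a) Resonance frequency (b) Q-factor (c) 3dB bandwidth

Step 1 — Resonance: ω₀ = 1/√(LC) = 1/√(0.0027·1.28e-06) = 1.701e+04 rad/s.
Step 2 — f₀ = ω₀/(2π) = 2707 Hz.
Step 3 — Series Q: Q = ω₀L/R = 1.701e+04·0.0027/67 = 0.6855.
Step 4 — Bandwidth: Δω = ω₀/Q = 2.481e+04 rad/s; BW = Δω/(2π) = 3949 Hz.

(a) f₀ = 2707 Hz  (b) Q = 0.6855  (c) BW = 3949 Hz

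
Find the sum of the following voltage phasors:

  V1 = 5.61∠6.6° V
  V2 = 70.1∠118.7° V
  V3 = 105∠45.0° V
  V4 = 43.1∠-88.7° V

Step 1 — Convert each phasor to rectangular form:
  V1 = 5.61·(cos(6.6°) + j·sin(6.6°)) = 5.573 + j0.6448 V
  V2 = 70.1·(cos(118.7°) + j·sin(118.7°)) = -33.66 + j61.49 V
  V3 = 105·(cos(45.0°) + j·sin(45.0°)) = 74.25 + j74.25 V
  V4 = 43.1·(cos(-88.7°) + j·sin(-88.7°)) = 0.9778 - j43.09 V
Step 2 — Sum components: V_total = 47.13 + j93.29 V.
Step 3 — Convert to polar: |V_total| = 104.5 V, ∠V_total = 63.2°.

V_total = 104.5∠63.2° V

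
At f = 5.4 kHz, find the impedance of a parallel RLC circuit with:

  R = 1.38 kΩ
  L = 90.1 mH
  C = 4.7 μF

Step 1 — Angular frequency: ω = 2π·f = 2π·5400 = 3.393e+04 rad/s.
Step 2 — Component impedances:
  R: Z = R = 1380 Ω
  L: Z = jωL = j·3.393e+04·0.0901 = 0 + j3057 Ω
  C: Z = 1/(jωC) = -j/(ω·C) = 0 - j6.271 Ω
Step 3 — Parallel combination: 1/Z_total = 1/R + 1/L + 1/C; Z_total = 0.02861 - j6.284 Ω = 6.284∠-89.7° Ω.

Z = 0.02861 - j6.284 Ω = 6.284∠-89.7° Ω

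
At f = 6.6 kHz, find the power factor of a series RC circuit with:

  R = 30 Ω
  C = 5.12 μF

Step 1 — Angular frequency: ω = 2π·f = 2π·6600 = 4.147e+04 rad/s.
Step 2 — Component impedances:
  R: Z = R = 30 Ω
  C: Z = 1/(jωC) = -j/(ω·C) = 0 - j4.71 Ω
Step 3 — Series combination: Z_total = R + C = 30 - j4.71 Ω = 30.37∠-8.9° Ω.
Step 4 — Power factor: PF = cos(φ) = Re(Z)/|Z| = 30/30.367 = 0.9879.
Step 5 — Type: Im(Z) = -4.71 ⇒ leading (phase φ = -8.9°).

PF = 0.9879 (leading, φ = -8.9°)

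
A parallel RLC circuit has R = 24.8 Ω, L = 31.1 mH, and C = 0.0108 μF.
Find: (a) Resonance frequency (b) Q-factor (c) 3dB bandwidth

Step 1 — Resonance: ω₀ = 1/√(LC) = 1/√(0.0311·1.08e-08) = 5.456e+04 rad/s.
Step 2 — f₀ = ω₀/(2π) = 8684 Hz.
Step 3 — Parallel Q: Q = R/(ω₀L) = 24.8/(5.456e+04·0.0311) = 0.01461.
Step 4 — Bandwidth: Δω = ω₀/Q = 3.734e+06 rad/s; BW = Δω/(2π) = 5.942e+05 Hz.

(a) f₀ = 8684 Hz  (b) Q = 0.01461  (c) BW = 5.942e+05 Hz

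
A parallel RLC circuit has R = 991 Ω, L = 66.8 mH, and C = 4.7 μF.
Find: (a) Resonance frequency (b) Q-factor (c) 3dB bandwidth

Step 1 — Resonance: ω₀ = 1/√(LC) = 1/√(0.0668·4.7e-06) = 1785 rad/s.
Step 2 — f₀ = ω₀/(2π) = 284 Hz.
Step 3 — Parallel Q: Q = R/(ω₀L) = 991/(1785·0.0668) = 8.313.
Step 4 — Bandwidth: Δω = ω₀/Q = 214.7 rad/s; BW = Δω/(2π) = 34.17 Hz.

(a) f₀ = 284 Hz  (b) Q = 8.313  (c) BW = 34.17 Hz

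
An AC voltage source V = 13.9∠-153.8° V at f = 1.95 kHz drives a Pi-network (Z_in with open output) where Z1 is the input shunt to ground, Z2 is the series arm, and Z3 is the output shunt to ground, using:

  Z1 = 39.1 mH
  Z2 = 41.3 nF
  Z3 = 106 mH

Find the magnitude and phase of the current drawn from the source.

Step 1 — Angular frequency: ω = 2π·f = 2π·1950 = 1.225e+04 rad/s.
Step 2 — Component impedances:
  Z1: Z = jωL = j·1.225e+04·0.0391 = 0 + j479.1 Ω
  Z2: Z = 1/(jωC) = -j/(ω·C) = 0 - j1976 Ω
  Z3: Z = jωL = j·1.225e+04·0.106 = 0 + j1299 Ω
Step 3 — With open output, the series arm Z2 and the output shunt Z3 appear in series to ground: Z2 + Z3 = 0 - j677.5 Ω.
Step 4 — Parallel with input shunt Z1: Z_in = Z1 || (Z2 + Z3) = 0 + j1636 Ω = 1636∠90.0° Ω.
Step 5 — Source phasor: V = 13.9∠-153.8° V = -12.47 - j6.137 V.
Step 6 — Ohm's law: I = V / Z_total = (-12.47 - j6.137) / (0 + j1636) = -0.003752 + j0.007625 A.
Step 7 — Convert to polar: |I| = 0.008498 A, ∠I = 116.2°.

I = 0.008498∠116.2° A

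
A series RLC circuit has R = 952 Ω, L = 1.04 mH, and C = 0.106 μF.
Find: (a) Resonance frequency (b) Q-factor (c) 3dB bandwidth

Step 1 — Resonance condition Im(Z)=0 gives ω₀ = 1/√(LC).
Step 2 — ω₀ = 1/√(0.00104·1.06e-07) = 9.524e+04 rad/s.
Step 3 — f₀ = ω₀/(2π) = 1.516e+04 Hz.
Step 4 — Series Q: Q = ω₀L/R = 9.524e+04·0.00104/952 = 0.104.
Step 5 — 3dB bandwidth: Δω = ω₀/Q = 9.154e+05 rad/s; BW = Δω/(2π) = 1.457e+05 Hz.

(a) f₀ = 1.516e+04 Hz  (b) Q = 0.104  (c) BW = 1.457e+05 Hz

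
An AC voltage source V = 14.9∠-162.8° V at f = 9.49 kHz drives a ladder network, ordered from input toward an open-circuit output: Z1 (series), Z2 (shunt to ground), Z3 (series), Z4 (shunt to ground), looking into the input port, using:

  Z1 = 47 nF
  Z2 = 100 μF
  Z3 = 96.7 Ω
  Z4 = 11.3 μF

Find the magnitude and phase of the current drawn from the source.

Step 1 — Angular frequency: ω = 2π·f = 2π·9490 = 5.963e+04 rad/s.
Step 2 — Component impedances:
  Z1: Z = 1/(jωC) = -j/(ω·C) = 0 - j356.8 Ω
  Z2: Z = 1/(jωC) = -j/(ω·C) = 0 - j0.1677 Ω
  Z3: Z = R = 96.7 Ω
  Z4: Z = 1/(jωC) = -j/(ω·C) = 0 - j1.484 Ω
Step 3 — Ladder network (open output): work backward from the far end, alternating series and parallel combinations. Z_in = 0.0002908 - j357 Ω = 357∠-90.0° Ω.
Step 4 — Source phasor: V = 14.9∠-162.8° V = -14.23 - j4.406 V.
Step 5 — Ohm's law: I = V / Z_total = (-14.23 - j4.406) / (0.0002908 - j357) = 0.01234 - j0.03987 A.
Step 6 — Convert to polar: |I| = 0.04174 A, ∠I = -72.8°.

I = 0.04174∠-72.8° A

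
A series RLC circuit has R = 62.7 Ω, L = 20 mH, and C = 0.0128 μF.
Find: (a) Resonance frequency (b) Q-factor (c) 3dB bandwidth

Step 1 — Resonance: ω₀ = 1/√(LC) = 1/√(0.02·1.28e-08) = 6.25e+04 rad/s.
Step 2 — f₀ = ω₀/(2π) = 9947 Hz.
Step 3 — Series Q: Q = ω₀L/R = 6.25e+04·0.02/62.7 = 19.94.
Step 4 — Bandwidth: Δω = ω₀/Q = 3135 rad/s; BW = Δω/(2π) = 499 Hz.

(a) f₀ = 9947 Hz  (b) Q = 19.94  (c) BW = 499 Hz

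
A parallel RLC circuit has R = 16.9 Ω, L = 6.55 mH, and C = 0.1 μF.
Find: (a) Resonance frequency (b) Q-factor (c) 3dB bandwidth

Step 1 — Resonance: ω₀ = 1/√(LC) = 1/√(0.00655·1e-07) = 3.907e+04 rad/s.
Step 2 — f₀ = ω₀/(2π) = 6219 Hz.
Step 3 — Parallel Q: Q = R/(ω₀L) = 16.9/(3.907e+04·0.00655) = 0.06603.
Step 4 — Bandwidth: Δω = ω₀/Q = 5.917e+05 rad/s; BW = Δω/(2π) = 9.417e+04 Hz.

(a) f₀ = 6219 Hz  (b) Q = 0.06603  (c) BW = 9.417e+04 Hz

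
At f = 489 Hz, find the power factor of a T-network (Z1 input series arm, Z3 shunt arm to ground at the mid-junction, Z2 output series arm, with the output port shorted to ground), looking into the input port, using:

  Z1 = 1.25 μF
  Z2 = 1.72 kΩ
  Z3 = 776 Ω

Step 1 — Angular frequency: ω = 2π·f = 2π·489 = 3072 rad/s.
Step 2 — Component impedances:
  Z1: Z = 1/(jωC) = -j/(ω·C) = 0 - j260.4 Ω
  Z2: Z = R = 1720 Ω
  Z3: Z = R = 776 Ω
Step 3 — With the output port shorted to ground, the output series arm Z2 runs from the junction to ground; the shunt arm Z3 also runs from the junction to ground. They appear in parallel: Z3 || Z2 = 534.7 Ω.
Step 4 — Series with input arm Z1: Z_in = Z1 + (Z3 || Z2) = 534.7 - j260.4 Ω = 594.8∠-26.0° Ω.
Step 5 — Power factor: PF = cos(φ) = Re(Z)/|Z| = 534.74/594.77 = 0.8991.
Step 6 — Type: Im(Z) = -260.4 ⇒ leading (phase φ = -26.0°).

PF = 0.8991 (leading, φ = -26.0°)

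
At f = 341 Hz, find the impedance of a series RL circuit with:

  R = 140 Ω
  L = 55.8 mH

Step 1 — Angular frequency: ω = 2π·f = 2π·341 = 2143 rad/s.
Step 2 — Component impedances:
  R: Z = R = 140 Ω
  L: Z = jωL = j·2143·0.0558 = 0 + j119.6 Ω
Step 3 — Series combination: Z_total = R + L = 140 + j119.6 Ω = 184.1∠40.5° Ω.

Z = 140 + j119.6 Ω = 184.1∠40.5° Ω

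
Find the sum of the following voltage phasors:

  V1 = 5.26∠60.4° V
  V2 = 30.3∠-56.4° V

Step 1 — Convert each phasor to rectangular form:
  V1 = 5.26·(cos(60.4°) + j·sin(60.4°)) = 2.598 + j4.574 V
  V2 = 30.3·(cos(-56.4°) + j·sin(-56.4°)) = 16.77 - j25.24 V
Step 2 — Sum components: V_total = 19.37 - j20.66 V.
Step 3 — Convert to polar: |V_total| = 28.32 V, ∠V_total = -46.9°.

V_total = 28.32∠-46.9° V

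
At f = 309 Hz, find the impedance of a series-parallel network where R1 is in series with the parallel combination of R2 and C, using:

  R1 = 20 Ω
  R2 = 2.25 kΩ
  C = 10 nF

Step 1 — Angular frequency: ω = 2π·f = 2π·309 = 1942 rad/s.
Step 2 — Component impedances:
  R1: Z = R = 20 Ω
  R2: Z = R = 2250 Ω
  C: Z = 1/(jωC) = -j/(ω·C) = 0 - j5.151e+04 Ω
Step 3 — Parallel branch: R2 || C = 1/(1/R2 + 1/C) = 2246 - j98.1 Ω.
Step 4 — Series with R1: Z_total = R1 + (R2 || C) = 2266 - j98.1 Ω = 2268∠-2.5° Ω.

Z = 2266 - j98.1 Ω = 2268∠-2.5° Ω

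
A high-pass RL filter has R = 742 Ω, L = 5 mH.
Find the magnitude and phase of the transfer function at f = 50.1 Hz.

Step 1 — Angular frequency: ω = 2π·50.1 = 314.8 rad/s.
Step 2 — Transfer function: H(jω) = jωL/(R + jωL).
Step 3 — Numerator jωL = j·1.574; denominator R + jωL = 742 + j1.574.
Step 4 — H = 4.5e-06 + j0.002121.
Step 5 — Magnitude: |H| = 0.002121 (-53.5 dB); phase: φ = 89.9°.

|H| = 0.002121 (-53.5 dB), φ = 89.9°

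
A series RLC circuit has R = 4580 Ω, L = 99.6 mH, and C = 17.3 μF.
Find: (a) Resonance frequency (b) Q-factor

Step 1 — Resonance condition Im(Z)=0 gives ω₀ = 1/√(LC).
Step 2 — ω₀ = 1/√(0.0996·1.73e-05) = 761.8 rad/s.
Step 3 — f₀ = ω₀/(2π) = 121.2 Hz.
Step 4 — Series Q: Q = ω₀L/R = 761.8·0.0996/4580 = 0.01657.

(a) f₀ = 121.2 Hz  (b) Q = 0.01657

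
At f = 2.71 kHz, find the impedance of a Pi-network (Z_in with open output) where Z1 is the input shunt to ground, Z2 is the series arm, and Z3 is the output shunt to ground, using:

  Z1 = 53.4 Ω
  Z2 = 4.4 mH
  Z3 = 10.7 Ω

Step 1 — Angular frequency: ω = 2π·f = 2π·2710 = 1.703e+04 rad/s.
Step 2 — Component impedances:
  Z1: Z = R = 53.4 Ω
  Z2: Z = jωL = j·1.703e+04·0.0044 = 0 + j74.92 Ω
  Z3: Z = R = 10.7 Ω
Step 3 — With open output, the series arm Z2 and the output shunt Z3 appear in series to ground: Z2 + Z3 = 10.7 + j74.92 Ω.
Step 4 — Parallel with input shunt Z1: Z_in = Z1 || (Z2 + Z3) = 34.6 + j21.98 Ω = 40.99∠32.4° Ω.

Z = 34.6 + j21.98 Ω = 40.99∠32.4° Ω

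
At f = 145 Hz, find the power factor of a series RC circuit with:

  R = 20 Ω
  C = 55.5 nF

Step 1 — Angular frequency: ω = 2π·f = 2π·145 = 911.1 rad/s.
Step 2 — Component impedances:
  R: Z = R = 20 Ω
  C: Z = 1/(jωC) = -j/(ω·C) = 0 - j1.978e+04 Ω
Step 3 — Series combination: Z_total = R + C = 20 - j1.978e+04 Ω = 1.978e+04∠-89.9° Ω.
Step 4 — Power factor: PF = cos(φ) = Re(Z)/|Z| = 20/1.978e+04 = 0.001011.
Step 5 — Type: Im(Z) = -1.978e+04 ⇒ leading (phase φ = -89.9°).

PF = 0.001011 (leading, φ = -89.9°)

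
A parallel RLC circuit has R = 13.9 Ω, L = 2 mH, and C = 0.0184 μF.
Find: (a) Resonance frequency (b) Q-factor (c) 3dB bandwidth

Step 1 — Resonance: ω₀ = 1/√(LC) = 1/√(0.002·1.84e-08) = 1.648e+05 rad/s.
Step 2 — f₀ = ω₀/(2π) = 2.624e+04 Hz.
Step 3 — Parallel Q: Q = R/(ω₀L) = 13.9/(1.648e+05·0.002) = 0.04216.
Step 4 — Bandwidth: Δω = ω₀/Q = 3.91e+06 rad/s; BW = Δω/(2π) = 6.223e+05 Hz.

(a) f₀ = 2.624e+04 Hz  (b) Q = 0.04216  (c) BW = 6.223e+05 Hz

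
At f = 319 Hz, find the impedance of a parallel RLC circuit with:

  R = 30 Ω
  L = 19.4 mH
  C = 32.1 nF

Step 1 — Angular frequency: ω = 2π·f = 2π·319 = 2004 rad/s.
Step 2 — Component impedances:
  R: Z = R = 30 Ω
  L: Z = jωL = j·2004·0.0194 = 0 + j38.88 Ω
  C: Z = 1/(jωC) = -j/(ω·C) = 0 - j1.554e+04 Ω
Step 3 — Parallel combination: 1/Z_total = 1/R + 1/L + 1/C; Z_total = 18.84 + j14.5 Ω = 23.77∠37.6° Ω.

Z = 18.84 + j14.5 Ω = 23.77∠37.6° Ω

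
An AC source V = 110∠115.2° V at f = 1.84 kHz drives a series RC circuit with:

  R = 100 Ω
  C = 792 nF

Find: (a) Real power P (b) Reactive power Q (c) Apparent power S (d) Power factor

Step 1 — Angular frequency: ω = 2π·f = 2π·1840 = 1.156e+04 rad/s.
Step 2 — Component impedances:
  R: Z = R = 100 Ω
  C: Z = 1/(jωC) = -j/(ω·C) = 0 - j109.2 Ω
Step 3 — Series combination: Z_total = R + C = 100 - j109.2 Ω = 148.1∠-47.5° Ω.
Step 4 — Source phasor: V = 110∠115.2° V = -46.84 + j99.53 V.
Step 5 — Current: I = V / Z = -0.7093 + j0.2206 A = 0.7428∠162.7° A.
Step 6 — Complex power: S = V·I* = 55.18 - j60.27 VA.
Step 7 — Real power: P = Re(S) = 55.18 W.
Step 8 — Reactive power: Q = Im(S) = -60.27 VAR.
Step 9 — Apparent power: |S| = 81.71 VA.
Step 10 — Power factor: PF = P/|S| = 0.6753 (leading).

(a) P = 55.18 W  (b) Q = -60.27 VAR  (c) S = 81.71 VA  (d) PF = 0.6753 (leading)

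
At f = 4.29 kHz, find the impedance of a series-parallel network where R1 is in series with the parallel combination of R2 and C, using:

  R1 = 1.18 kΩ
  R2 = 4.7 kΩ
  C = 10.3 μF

Step 1 — Angular frequency: ω = 2π·f = 2π·4290 = 2.695e+04 rad/s.
Step 2 — Component impedances:
  R1: Z = R = 1180 Ω
  R2: Z = R = 4700 Ω
  C: Z = 1/(jωC) = -j/(ω·C) = 0 - j3.602 Ω
Step 3 — Parallel branch: R2 || C = 1/(1/R2 + 1/C) = 0.00276 - j3.602 Ω.
Step 4 — Series with R1: Z_total = R1 + (R2 || C) = 1180 - j3.602 Ω = 1180∠-0.2° Ω.

Z = 1180 - j3.602 Ω = 1180∠-0.2° Ω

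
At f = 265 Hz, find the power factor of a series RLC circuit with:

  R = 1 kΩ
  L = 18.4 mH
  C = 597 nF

Step 1 — Angular frequency: ω = 2π·f = 2π·265 = 1665 rad/s.
Step 2 — Component impedances:
  R: Z = R = 1000 Ω
  L: Z = jωL = j·1665·0.0184 = 0 + j30.64 Ω
  C: Z = 1/(jωC) = -j/(ω·C) = 0 - j1006 Ω
Step 3 — Series combination: Z_total = R + L + C = 1000 - j975.4 Ω = 1397∠-44.3° Ω.
Step 4 — Power factor: PF = cos(φ) = Re(Z)/|Z| = 1000/1396.9 = 0.7159.
Step 5 — Type: Im(Z) = -975.4 ⇒ leading (phase φ = -44.3°).

PF = 0.7159 (leading, φ = -44.3°)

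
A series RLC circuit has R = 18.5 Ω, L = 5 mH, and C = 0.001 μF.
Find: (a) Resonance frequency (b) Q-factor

Step 1 — Resonance condition Im(Z)=0 gives ω₀ = 1/√(LC).
Step 2 — ω₀ = 1/√(0.005·1e-09) = 4.472e+05 rad/s.
Step 3 — f₀ = ω₀/(2π) = 7.118e+04 Hz.
Step 4 — Series Q: Q = ω₀L/R = 4.472e+05·0.005/18.5 = 120.9.

(a) f₀ = 7.118e+04 Hz  (b) Q = 120.9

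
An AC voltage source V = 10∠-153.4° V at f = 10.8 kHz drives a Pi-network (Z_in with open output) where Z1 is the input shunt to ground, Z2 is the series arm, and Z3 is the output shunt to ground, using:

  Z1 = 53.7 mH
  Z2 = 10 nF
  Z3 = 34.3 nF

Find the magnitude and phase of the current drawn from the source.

Step 1 — Angular frequency: ω = 2π·f = 2π·1.08e+04 = 6.786e+04 rad/s.
Step 2 — Component impedances:
  Z1: Z = jωL = j·6.786e+04·0.0537 = 0 + j3644 Ω
  Z2: Z = 1/(jωC) = -j/(ω·C) = 0 - j1474 Ω
  Z3: Z = 1/(jωC) = -j/(ω·C) = 0 - j429.6 Ω
Step 3 — With open output, the series arm Z2 and the output shunt Z3 appear in series to ground: Z2 + Z3 = 0 - j1903 Ω.
Step 4 — Parallel with input shunt Z1: Z_in = Z1 || (Z2 + Z3) = 0 - j3984 Ω = 3984∠-90.0° Ω.
Step 5 — Source phasor: V = 10∠-153.4° V = -8.942 - j4.478 V.
Step 6 — Ohm's law: I = V / Z_total = (-8.942 - j4.478) / (0 - j3984) = 0.001124 - j0.002244 A.
Step 7 — Convert to polar: |I| = 0.00251 A, ∠I = -63.4°.

I = 0.00251∠-63.4° A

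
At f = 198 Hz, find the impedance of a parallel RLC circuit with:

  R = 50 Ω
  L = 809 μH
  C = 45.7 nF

Step 1 — Angular frequency: ω = 2π·f = 2π·198 = 1244 rad/s.
Step 2 — Component impedances:
  R: Z = R = 50 Ω
  L: Z = jωL = j·1244·0.000809 = 0 + j1.006 Ω
  C: Z = 1/(jωC) = -j/(ω·C) = 0 - j1.759e+04 Ω
Step 3 — Parallel combination: 1/Z_total = 1/R + 1/L + 1/C; Z_total = 0.02025 + j1.006 Ω = 1.006∠88.8° Ω.

Z = 0.02025 + j1.006 Ω = 1.006∠88.8° Ω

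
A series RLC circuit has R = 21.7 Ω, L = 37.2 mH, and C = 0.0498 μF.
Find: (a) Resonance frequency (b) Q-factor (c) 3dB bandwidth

Step 1 — Resonance condition Im(Z)=0 gives ω₀ = 1/√(LC).
Step 2 — ω₀ = 1/√(0.0372·4.98e-08) = 2.323e+04 rad/s.
Step 3 — f₀ = ω₀/(2π) = 3698 Hz.
Step 4 — Series Q: Q = ω₀L/R = 2.323e+04·0.0372/21.7 = 39.83.
Step 5 — 3dB bandwidth: Δω = ω₀/Q = 583.3 rad/s; BW = Δω/(2π) = 92.84 Hz.

(a) f₀ = 3698 Hz  (b) Q = 39.83  (c) BW = 92.84 Hz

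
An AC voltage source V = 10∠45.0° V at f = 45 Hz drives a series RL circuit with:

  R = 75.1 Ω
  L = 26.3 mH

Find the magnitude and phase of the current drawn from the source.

Step 1 — Angular frequency: ω = 2π·f = 2π·45 = 282.7 rad/s.
Step 2 — Component impedances:
  R: Z = R = 75.1 Ω
  L: Z = jωL = j·282.7·0.0263 = 0 + j7.436 Ω
Step 3 — Series combination: Z_total = R + L = 75.1 + j7.436 Ω = 75.47∠5.7° Ω.
Step 4 — Source phasor: V = 10∠45.0° V = 7.071 + j7.071 V.
Step 5 — Ohm's law: I = V / Z_total = (7.071 + j7.071) / (75.1 + j7.436) = 0.1025 + j0.08401 A.
Step 6 — Convert to polar: |I| = 0.1325 A, ∠I = 39.3°.

I = 0.1325∠39.3° A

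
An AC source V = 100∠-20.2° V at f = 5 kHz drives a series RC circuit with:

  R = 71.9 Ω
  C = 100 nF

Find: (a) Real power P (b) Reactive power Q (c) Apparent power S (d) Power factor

Step 1 — Angular frequency: ω = 2π·f = 2π·5000 = 3.142e+04 rad/s.
Step 2 — Component impedances:
  R: Z = R = 71.9 Ω
  C: Z = 1/(jωC) = -j/(ω·C) = 0 - j318.3 Ω
Step 3 — Series combination: Z_total = R + C = 71.9 - j318.3 Ω = 326.3∠-77.3° Ω.
Step 4 — Source phasor: V = 100∠-20.2° V = 93.85 - j34.53 V.
Step 5 — Current: I = V / Z = 0.1666 + j0.2572 A = 0.3064∠57.1° A.
Step 6 — Complex power: S = V·I* = 6.752 - j29.89 VA.
Step 7 — Real power: P = Re(S) = 6.752 W.
Step 8 — Reactive power: Q = Im(S) = -29.89 VAR.
Step 9 — Apparent power: |S| = 30.64 VA.
Step 10 — Power factor: PF = P/|S| = 0.2203 (leading).

(a) P = 6.752 W  (b) Q = -29.89 VAR  (c) S = 30.64 VA  (d) PF = 0.2203 (leading)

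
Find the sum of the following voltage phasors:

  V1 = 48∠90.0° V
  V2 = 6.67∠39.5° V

Step 1 — Convert each phasor to rectangular form:
  V1 = 48·(cos(90.0°) + j·sin(90.0°)) = 0 + j48 V
  V2 = 6.67·(cos(39.5°) + j·sin(39.5°)) = 5.147 + j4.243 V
Step 2 — Sum components: V_total = 5.147 + j52.24 V.
Step 3 — Convert to polar: |V_total| = 52.5 V, ∠V_total = 84.4°.

V_total = 52.5∠84.4° V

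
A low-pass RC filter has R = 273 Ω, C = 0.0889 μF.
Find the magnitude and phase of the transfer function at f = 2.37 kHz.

Step 1 — Angular frequency: ω = 2π·2370 = 1.489e+04 rad/s.
Step 2 — Transfer function: H(jω) = 1/(1 + jωRC).
Step 3 — Denominator: 1 + jωRC = 1 + j·1.489e+04·273·8.89e-08 = 1 + j0.3614.
Step 4 — H = 0.8845 - j0.3197.
Step 5 — Magnitude: |H| = 0.9405 (-0.5 dB); phase: φ = -19.9°.

|H| = 0.9405 (-0.5 dB), φ = -19.9°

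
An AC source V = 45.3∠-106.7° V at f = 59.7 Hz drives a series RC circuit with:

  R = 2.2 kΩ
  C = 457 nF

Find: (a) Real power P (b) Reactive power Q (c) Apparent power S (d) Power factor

Step 1 — Angular frequency: ω = 2π·f = 2π·59.7 = 375.1 rad/s.
Step 2 — Component impedances:
  R: Z = R = 2200 Ω
  C: Z = 1/(jωC) = -j/(ω·C) = 0 - j5834 Ω
Step 3 — Series combination: Z_total = R + C = 2200 - j5834 Ω = 6235∠-69.3° Ω.
Step 4 — Source phasor: V = 45.3∠-106.7° V = -13.02 - j43.39 V.
Step 5 — Current: I = V / Z = 0.005775 - j0.004409 A = 0.007266∠-37.4° A.
Step 6 — Complex power: S = V·I* = 0.1161 - j0.308 VA.
Step 7 — Real power: P = Re(S) = 0.1161 W.
Step 8 — Reactive power: Q = Im(S) = -0.308 VAR.
Step 9 — Apparent power: |S| = 0.3291 VA.
Step 10 — Power factor: PF = P/|S| = 0.3529 (leading).

(a) P = 0.1161 W  (b) Q = -0.308 VAR  (c) S = 0.3291 VA  (d) PF = 0.3529 (leading)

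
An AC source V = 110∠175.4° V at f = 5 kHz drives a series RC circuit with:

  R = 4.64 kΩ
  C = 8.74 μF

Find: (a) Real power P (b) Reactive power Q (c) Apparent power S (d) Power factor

Step 1 — Angular frequency: ω = 2π·f = 2π·5000 = 3.142e+04 rad/s.
Step 2 — Component impedances:
  R: Z = R = 4640 Ω
  C: Z = 1/(jωC) = -j/(ω·C) = 0 - j3.642 Ω
Step 3 — Series combination: Z_total = R + C = 4640 - j3.642 Ω = 4640∠-0.0° Ω.
Step 4 — Source phasor: V = 110∠175.4° V = -109.6 + j8.822 V.
Step 5 — Current: I = V / Z = -0.02363 + j0.001883 A = 0.02371∠175.4° A.
Step 6 — Complex power: S = V·I* = 2.608 - j0.002047 VA.
Step 7 — Real power: P = Re(S) = 2.608 W.
Step 8 — Reactive power: Q = Im(S) = -0.002047 VAR.
Step 9 — Apparent power: |S| = 2.608 VA.
Step 10 — Power factor: PF = P/|S| = 1 (leading).

(a) P = 2.608 W  (b) Q = -0.002047 VAR  (c) S = 2.608 VA  (d) PF = 1 (leading)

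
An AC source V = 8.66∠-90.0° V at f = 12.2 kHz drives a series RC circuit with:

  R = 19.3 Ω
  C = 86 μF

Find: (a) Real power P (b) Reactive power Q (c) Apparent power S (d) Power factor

Step 1 — Angular frequency: ω = 2π·f = 2π·1.22e+04 = 7.665e+04 rad/s.
Step 2 — Component impedances:
  R: Z = R = 19.3 Ω
  C: Z = 1/(jωC) = -j/(ω·C) = 0 - j0.1517 Ω
Step 3 — Series combination: Z_total = R + C = 19.3 - j0.1517 Ω = 19.3∠-0.5° Ω.
Step 4 — Source phasor: V = 8.66∠-90.0° V = 0 - j8.66 V.
Step 5 — Current: I = V / Z = 0.003526 - j0.4487 A = 0.4487∠-89.5° A.
Step 6 — Complex power: S = V·I* = 3.886 - j0.03054 VA.
Step 7 — Real power: P = Re(S) = 3.886 W.
Step 8 — Reactive power: Q = Im(S) = -0.03054 VAR.
Step 9 — Apparent power: |S| = 3.886 VA.
Step 10 — Power factor: PF = P/|S| = 1 (leading).

(a) P = 3.886 W  (b) Q = -0.03054 VAR  (c) S = 3.886 VA  (d) PF = 1 (leading)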